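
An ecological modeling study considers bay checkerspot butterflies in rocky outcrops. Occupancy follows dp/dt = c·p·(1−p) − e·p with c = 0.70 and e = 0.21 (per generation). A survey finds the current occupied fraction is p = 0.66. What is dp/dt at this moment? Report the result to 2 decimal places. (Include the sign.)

Colonization term: c·p·(1−p) = 0.70×0.66×0.3400 = 0.15708.
Extinction term: e·p = 0.13860.
dp/dt = 0.15708 − 0.13860 = 0.01848.

0.02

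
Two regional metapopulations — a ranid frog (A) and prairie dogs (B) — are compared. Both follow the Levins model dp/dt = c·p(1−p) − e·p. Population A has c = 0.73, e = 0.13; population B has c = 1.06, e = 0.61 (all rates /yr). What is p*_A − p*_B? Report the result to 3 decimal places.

A: p*_A = 1 − 0.13/0.73 = 0.8219.
B: p*_B = 1 − 0.61/1.06 = 0.4245.
p*_A − p*_B = 0.8219 − 0.4245 = 0.3974.

0.397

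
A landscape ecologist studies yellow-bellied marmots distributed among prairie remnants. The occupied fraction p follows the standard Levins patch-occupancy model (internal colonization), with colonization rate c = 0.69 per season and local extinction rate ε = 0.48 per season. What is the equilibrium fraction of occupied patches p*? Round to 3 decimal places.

Setting dp/dt = 0 and dividing through by p* gives c·(1−p*) = ε.
So p* = 1 − ε/c = 1 − 0.48/0.69 = 1 − 0.6957 = 0.3043.

0.304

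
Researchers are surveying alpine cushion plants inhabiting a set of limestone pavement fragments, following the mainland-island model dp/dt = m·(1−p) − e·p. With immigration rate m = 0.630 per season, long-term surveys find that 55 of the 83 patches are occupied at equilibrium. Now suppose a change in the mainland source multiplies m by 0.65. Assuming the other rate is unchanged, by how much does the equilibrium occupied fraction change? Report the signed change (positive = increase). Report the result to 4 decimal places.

-0.1019

Observed p* = 55/83 = 0.66265.
Balance m(1−p*) = e·p* gives e = m(1−p*)/p* = 0.630×0.33735/0.66265 = 0.32073.
New p* = m/(m+e) = 0.40950/(0.40950+0.32073) = 0.56078.
Δp* = 0.56078 − 0.66265 = -0.10187.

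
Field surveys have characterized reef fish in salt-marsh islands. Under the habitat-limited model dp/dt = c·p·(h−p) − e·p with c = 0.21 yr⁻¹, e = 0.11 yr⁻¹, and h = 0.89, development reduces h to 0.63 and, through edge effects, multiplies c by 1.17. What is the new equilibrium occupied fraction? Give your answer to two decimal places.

Before: p* = h − e/c = 0.89 − 0.11/0.21 = 0.89 − 0.5238 = 0.3662.
After: c = 0.2457, e = 0.11, h = 0.63; p* = 0.63 − 0.11/0.2457 = 0.1823.

0.18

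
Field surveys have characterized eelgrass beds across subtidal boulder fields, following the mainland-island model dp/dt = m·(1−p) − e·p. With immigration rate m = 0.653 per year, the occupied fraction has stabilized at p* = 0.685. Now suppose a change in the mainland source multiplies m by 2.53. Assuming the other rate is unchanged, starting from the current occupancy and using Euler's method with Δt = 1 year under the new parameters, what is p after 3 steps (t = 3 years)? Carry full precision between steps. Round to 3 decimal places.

0.985

Balance m(1−p*) = e·p* gives e = m(1−p*)/p* = 0.653×0.31500/0.68500 = 0.30028.
Starting from p₀ = 0.68500; update p ← p + (dp/dt)·Δt with the new parameters.
  1  |  dp/dt·Δt = +0.314713  |  p_1 = 0.999713
  2  |  dp/dt·Δt = -0.299725  |  p_2 = 0.699988
  3  |  dp/dt·Δt = +0.285451  |  p_3 = 0.985439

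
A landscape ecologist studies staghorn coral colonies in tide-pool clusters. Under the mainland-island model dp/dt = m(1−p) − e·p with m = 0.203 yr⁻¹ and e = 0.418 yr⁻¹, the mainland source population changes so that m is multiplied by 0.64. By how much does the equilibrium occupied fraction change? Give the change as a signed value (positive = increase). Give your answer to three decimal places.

Before: p* = 0.203/(0.203+0.418) = 0.3269.
After: m = 0.12992, e = 0.418; p* = 0.12992/0.5479 = 0.2371.
Δp* = 0.2371 − 0.3269 = -0.0898.

-0.090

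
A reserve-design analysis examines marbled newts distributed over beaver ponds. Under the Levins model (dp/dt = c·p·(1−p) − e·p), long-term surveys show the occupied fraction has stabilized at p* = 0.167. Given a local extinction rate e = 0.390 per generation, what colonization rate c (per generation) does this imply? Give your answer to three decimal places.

0.468

At equilibrium c(1−p*) = e, so c = e/(1−p*).
c = 0.390/(1 − 0.167) = 0.390/0.8330 = 0.4682.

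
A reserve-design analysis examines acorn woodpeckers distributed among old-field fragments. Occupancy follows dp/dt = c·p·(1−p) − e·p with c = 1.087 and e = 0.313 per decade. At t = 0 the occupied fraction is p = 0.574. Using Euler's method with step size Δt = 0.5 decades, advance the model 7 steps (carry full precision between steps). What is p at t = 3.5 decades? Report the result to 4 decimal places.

0.7058

Update rule: p ← p + [c·p·(1−p) − e·p]·Δt with Δt = 0.5.
t = 0.5: p = 0.57400 + (+0.04307) = 0.61707
t = 1: p = 0.61707 + (+0.03186) = 0.64892
t = 1.5: p = 0.64892 + (+0.02226) = 0.67119
t = 2: p = 0.67119 + (+0.01491) = 0.68609
t = 2.5: p = 0.68609 + (+0.00968) = 0.69577
t = 3: p = 0.69577 + (+0.00616) = 0.70193
t = 3.5: p = 0.70193 + (+0.00386) = 0.70579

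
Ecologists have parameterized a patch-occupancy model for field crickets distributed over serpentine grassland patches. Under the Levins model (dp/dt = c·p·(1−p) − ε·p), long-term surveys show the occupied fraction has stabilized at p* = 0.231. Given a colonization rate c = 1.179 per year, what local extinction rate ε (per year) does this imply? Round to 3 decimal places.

At equilibrium c(1−p*) = ε.
ε = 1.179 × (1 − 0.231) = 1.179 × 0.7690 = 0.9067.

0.907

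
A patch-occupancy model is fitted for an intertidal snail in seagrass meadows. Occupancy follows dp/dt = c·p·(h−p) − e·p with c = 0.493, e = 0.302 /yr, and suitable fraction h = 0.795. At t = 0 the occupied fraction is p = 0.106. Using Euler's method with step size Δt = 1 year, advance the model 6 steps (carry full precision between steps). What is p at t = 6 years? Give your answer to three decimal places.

0.129

Update rule: p ← p + [c·p·(h−p) − e·p]·Δt with Δt = 1.
t = 1: p = 0.10600 + (+0.00399) = 0.10999
t = 2: p = 0.10999 + (+0.00393) = 0.11392
t = 3: p = 0.11392 + (+0.00385) = 0.11777
t = 4: p = 0.11777 + (+0.00375) = 0.12152
t = 5: p = 0.12152 + (+0.00365) = 0.12517
t = 6: p = 0.12517 + (+0.00353) = 0.12870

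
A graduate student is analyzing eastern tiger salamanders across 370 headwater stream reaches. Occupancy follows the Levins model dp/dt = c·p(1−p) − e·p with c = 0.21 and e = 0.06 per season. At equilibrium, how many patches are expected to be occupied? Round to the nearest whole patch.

264

p* = 1 − e/c = 1 − 0.06/0.21 = 0.7143.
Expected occupied patches = N × p* = 370 × 0.7143 = 264.29 ≈ 264.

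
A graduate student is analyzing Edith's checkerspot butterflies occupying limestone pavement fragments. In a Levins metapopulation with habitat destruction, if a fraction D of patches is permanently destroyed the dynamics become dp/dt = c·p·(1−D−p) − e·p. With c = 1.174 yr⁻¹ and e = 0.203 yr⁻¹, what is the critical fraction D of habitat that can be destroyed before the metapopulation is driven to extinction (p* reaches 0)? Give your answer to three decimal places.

0.827

The nontrivial equilibrium is p* = (1−D) − e/c; extinction occurs when this hits zero.
So D_crit = 1 − e/c = 1 − 0.203/1.174 = 1 − 0.1729 = 0.8271.
This equals the undisturbed p*, a classic result of Lande's extension.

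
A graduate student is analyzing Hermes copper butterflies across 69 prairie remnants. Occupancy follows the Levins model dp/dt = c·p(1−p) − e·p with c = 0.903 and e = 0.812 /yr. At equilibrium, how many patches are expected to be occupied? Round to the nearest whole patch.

7

p* = 1 − e/c = 1 − 0.812/0.903 = 0.1008.
Expected occupied patches = N × p* = 69 × 0.1008 = 6.95 ≈ 7.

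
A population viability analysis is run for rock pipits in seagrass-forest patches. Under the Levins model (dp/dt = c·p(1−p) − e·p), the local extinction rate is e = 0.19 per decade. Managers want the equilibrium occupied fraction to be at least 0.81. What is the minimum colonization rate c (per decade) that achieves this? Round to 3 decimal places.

1.000

p* = 1 − e/c ≥ 0.81 requires e/c ≤ 0.1900, i.e. c ≥ e/0.1900.
c_min = 0.19/0.1900 = 1.0000.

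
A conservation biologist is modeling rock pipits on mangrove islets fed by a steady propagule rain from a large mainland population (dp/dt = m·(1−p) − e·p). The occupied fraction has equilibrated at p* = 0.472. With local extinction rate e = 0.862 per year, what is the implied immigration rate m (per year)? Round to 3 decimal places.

At equilibrium m(1−p*) = e·p*, so m = e·p*/(1−p*).
m = 0.862 × 0.472 / 0.5280 = 0.4069/0.5280 = 0.7706.

0.771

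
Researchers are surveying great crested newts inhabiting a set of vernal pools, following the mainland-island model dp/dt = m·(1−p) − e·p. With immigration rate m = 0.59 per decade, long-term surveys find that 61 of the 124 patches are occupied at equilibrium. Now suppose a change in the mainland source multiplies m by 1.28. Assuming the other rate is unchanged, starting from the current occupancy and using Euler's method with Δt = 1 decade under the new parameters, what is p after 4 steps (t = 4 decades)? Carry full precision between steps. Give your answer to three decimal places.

Observed p* = 61/124 = 0.49194.
Balance m(1−p*) = e·p* gives e = m(1−p*)/p* = 0.59×0.50806/0.49194 = 0.60934.
Starting from p₀ = 0.49194; update p ← p + (dp/dt)·Δt with the new parameters.
  1  |  dp/dt·Δt = +0.083932  |  p_1 = 0.575868
  2  |  dp/dt·Δt = -0.030597  |  p_2 = 0.545271
  3  |  dp/dt·Δt = +0.011154  |  p_3 = 0.556425
  4  |  dp/dt·Δt = -0.004066  |  p_4 = 0.552359

0.552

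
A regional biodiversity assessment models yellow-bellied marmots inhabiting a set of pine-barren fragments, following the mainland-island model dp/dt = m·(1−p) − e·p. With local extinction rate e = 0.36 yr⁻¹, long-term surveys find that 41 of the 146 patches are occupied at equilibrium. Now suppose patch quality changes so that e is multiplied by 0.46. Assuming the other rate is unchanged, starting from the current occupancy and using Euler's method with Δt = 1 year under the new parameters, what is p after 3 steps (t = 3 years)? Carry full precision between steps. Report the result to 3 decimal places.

Observed p* = 41/146 = 0.28082.
Balance m(1−p*) = e·p* gives m = e·p*/(1−p*) = 0.36×0.28082/0.71918 = 0.14057.
Starting from p₀ = 0.28082; update p ← p + (dp/dt)·Δt with the new parameters.
t = 1: p = 0.28082 + (+0.05459) = 0.33541
t = 2: p = 0.33541 + (+0.03788) = 0.37329
t = 3: p = 0.37329 + (+0.02628) = 0.39957

0.400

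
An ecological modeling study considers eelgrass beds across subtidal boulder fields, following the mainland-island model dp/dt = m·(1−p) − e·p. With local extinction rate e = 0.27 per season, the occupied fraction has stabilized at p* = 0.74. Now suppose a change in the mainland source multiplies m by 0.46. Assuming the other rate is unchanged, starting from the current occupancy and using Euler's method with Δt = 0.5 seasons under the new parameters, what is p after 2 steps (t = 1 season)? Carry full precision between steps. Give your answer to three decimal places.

0.649

Balance m(1−p*) = e·p* gives m = e·p*/(1−p*) = 0.27×0.74000/0.26000 = 0.76846.
Starting from p₀ = 0.74000; update p ← p + (dp/dt)·Δt with the new parameters.
p: 0.74000 → 0.68605  (Δp = -0.05395)
p: 0.68605 → 0.64893  (Δp = -0.03713)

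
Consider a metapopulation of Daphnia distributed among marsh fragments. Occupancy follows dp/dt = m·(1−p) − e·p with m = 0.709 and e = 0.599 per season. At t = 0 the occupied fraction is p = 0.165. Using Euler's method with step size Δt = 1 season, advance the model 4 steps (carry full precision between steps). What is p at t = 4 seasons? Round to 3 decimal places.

Update rule: p ← p + [m·(1−p) − e·p]·Δt with Δt = 1.
t = 1: p = 0.16500 + (+0.49318) = 0.65818
t = 2: p = 0.65818 + (-0.15190) = 0.50628
t = 3: p = 0.50628 + (+0.04679) = 0.55307
t = 4: p = 0.55307 + (-0.01441) = 0.53866

0.539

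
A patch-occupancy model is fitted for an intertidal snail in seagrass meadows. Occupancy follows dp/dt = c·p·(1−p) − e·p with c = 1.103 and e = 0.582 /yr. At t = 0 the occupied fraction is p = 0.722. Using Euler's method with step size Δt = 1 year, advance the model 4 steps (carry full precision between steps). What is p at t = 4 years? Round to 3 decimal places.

Update rule: p ← p + [c·p·(1−p) − e·p]·Δt with Δt = 1.
t = 1: p = 0.72200 + (-0.19881) = 0.52319
t = 2: p = 0.52319 + (-0.02934) = 0.49385
t = 3: p = 0.49385 + (-0.01171) = 0.48214
t = 4: p = 0.48214 + (-0.00521) = 0.47693

0.477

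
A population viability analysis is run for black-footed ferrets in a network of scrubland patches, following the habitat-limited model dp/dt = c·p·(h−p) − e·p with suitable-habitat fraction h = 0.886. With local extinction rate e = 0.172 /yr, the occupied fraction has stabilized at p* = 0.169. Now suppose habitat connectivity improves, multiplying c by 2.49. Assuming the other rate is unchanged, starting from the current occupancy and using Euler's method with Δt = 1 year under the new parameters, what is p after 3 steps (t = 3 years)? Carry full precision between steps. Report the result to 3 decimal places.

Balance c(h−p*) = e gives c = e/(0.886 − 0.16900) = 0.172/0.71700 = 0.23989.
Starting from p₀ = 0.16900; update p ← p + (dp/dt)·Δt with the new parameters.
step 1: Δp = +0.04331, p = 0.21231
step 2: Δp = +0.04892, p = 0.26123
step 3: Δp = +0.05256, p = 0.31379

0.314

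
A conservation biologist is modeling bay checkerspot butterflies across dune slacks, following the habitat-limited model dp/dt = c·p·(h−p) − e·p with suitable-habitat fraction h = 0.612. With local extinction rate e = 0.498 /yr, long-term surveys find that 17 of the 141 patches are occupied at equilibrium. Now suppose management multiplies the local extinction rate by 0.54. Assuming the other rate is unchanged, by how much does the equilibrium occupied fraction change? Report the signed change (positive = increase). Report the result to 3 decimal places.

0.226

Observed p* = 17/141 = 0.12057.
Balance c(h−p*) = e gives c = e/(0.612 − 0.12057) = 0.498/0.49143 = 1.01337.
New p* = 0.612 − e/c = 0.612 − 0.26892/1.01337 = 0.34663.
Δp* = 0.34663 − 0.12057 = +0.22606.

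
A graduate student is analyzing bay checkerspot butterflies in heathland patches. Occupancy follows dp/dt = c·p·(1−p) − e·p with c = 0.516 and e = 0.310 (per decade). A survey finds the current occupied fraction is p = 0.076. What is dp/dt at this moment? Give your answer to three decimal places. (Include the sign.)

Colonization term: c·p·(1−p) = 0.516×0.076×0.9240 = 0.03624.
Extinction term: e·p = 0.02356.
dp/dt = 0.03624 − 0.02356 = 0.01268.

0.013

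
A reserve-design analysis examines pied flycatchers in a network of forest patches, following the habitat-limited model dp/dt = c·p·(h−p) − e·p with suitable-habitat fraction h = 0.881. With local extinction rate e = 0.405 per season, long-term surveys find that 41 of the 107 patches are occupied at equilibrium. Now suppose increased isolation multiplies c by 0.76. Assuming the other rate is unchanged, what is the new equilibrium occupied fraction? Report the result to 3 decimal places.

0.226

Observed p* = 41/107 = 0.38318.
Balance c(h−p*) = e gives c = e/(0.881 − 0.38318) = 0.405/0.49782 = 0.81355.
New p* = 0.881 − e/c = 0.881 − 0.40500/0.61830 = 0.22598.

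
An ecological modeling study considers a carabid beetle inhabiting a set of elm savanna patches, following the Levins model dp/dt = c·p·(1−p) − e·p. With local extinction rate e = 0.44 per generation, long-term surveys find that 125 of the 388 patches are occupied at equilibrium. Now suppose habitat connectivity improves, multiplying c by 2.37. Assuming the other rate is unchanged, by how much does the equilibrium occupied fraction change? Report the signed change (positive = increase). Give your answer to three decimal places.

0.392

Observed p* = 125/388 = 0.32216.
Balance c(1−p*) = e gives c = e/(1 − 0.32216) = 0.44/0.67784 = 0.64912.
New p* = 1 − e/c = 1 − 0.44000/1.53841 = 0.71399.
Δp* = 0.71399 − 0.32216 = +0.39183.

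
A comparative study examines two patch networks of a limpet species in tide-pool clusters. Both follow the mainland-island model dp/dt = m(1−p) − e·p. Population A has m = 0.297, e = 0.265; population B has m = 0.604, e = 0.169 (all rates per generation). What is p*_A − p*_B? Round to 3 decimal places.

A: p*_A = m/(m+e) = 0.297/0.5620 = 0.5285.
B: p*_B = 0.604/0.7730 = 0.7814.
p*_A − p*_B = 0.5285 − 0.7814 = -0.2529.

-0.253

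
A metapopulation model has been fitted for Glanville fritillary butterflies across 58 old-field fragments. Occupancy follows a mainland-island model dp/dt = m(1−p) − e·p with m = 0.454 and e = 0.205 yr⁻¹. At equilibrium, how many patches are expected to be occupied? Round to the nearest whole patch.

40

p* = m/(m+e) = 0.454/0.6590 = 0.6889.
Expected occupied patches = N × p* = 58 × 0.6889 = 39.96 ≈ 40.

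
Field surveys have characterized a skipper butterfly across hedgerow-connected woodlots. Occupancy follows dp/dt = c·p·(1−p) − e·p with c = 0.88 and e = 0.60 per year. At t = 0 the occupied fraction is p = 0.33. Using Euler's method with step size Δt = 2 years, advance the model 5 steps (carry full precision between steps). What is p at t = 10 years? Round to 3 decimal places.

0.318

Update rule: p ← p + [c·p·(1−p) − e·p]·Δt with Δt = 2.
step 1: Δp = -0.00686, p = 0.32314
step 2: Δp = -0.00282, p = 0.32032
step 3: Δp = -0.00120, p = 0.31911
step 4: Δp = -0.00052, p = 0.31859
step 5: Δp = -0.00023, p = 0.31836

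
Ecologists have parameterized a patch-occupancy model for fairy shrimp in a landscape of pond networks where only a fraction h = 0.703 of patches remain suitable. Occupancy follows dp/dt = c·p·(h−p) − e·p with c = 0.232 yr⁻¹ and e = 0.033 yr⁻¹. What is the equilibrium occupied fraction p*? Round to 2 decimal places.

Setting dp/dt = 0 and dividing by p* gives c·(h−p*) = e.
So p* = h − e/c = 0.703 − 0.033/0.232 = 0.703 − 0.1422 = 0.5608.

0.56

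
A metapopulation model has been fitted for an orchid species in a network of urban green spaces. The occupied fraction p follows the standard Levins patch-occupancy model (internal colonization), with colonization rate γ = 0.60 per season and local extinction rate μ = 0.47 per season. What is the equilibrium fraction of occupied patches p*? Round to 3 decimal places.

0.217

Setting dp/dt = 0 and dividing through by p* gives γ·(1−p*) = μ.
So p* = 1 − μ/γ = 1 − 0.47/0.60 = 1 − 0.7833 = 0.2167.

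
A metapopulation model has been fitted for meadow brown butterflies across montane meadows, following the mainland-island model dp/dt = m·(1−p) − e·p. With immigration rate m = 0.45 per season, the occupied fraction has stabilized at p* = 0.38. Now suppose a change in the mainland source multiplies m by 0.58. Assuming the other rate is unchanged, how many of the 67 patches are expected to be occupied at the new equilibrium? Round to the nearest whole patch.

Balance m(1−p*) = e·p* gives e = m(1−p*)/p* = 0.45×0.62000/0.38000 = 0.73421.
New p* = m/(m+e) = 0.26100/(0.26100+0.73421) = 0.26226.
Expected occupied = 67 × 0.26226 = 17.57 ≈ 18.

18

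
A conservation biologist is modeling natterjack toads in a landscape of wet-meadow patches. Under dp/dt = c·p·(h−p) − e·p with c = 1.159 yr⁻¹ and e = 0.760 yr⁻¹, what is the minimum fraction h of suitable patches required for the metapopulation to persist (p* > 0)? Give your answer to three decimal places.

0.656

p* = h − e/c is positive only when h > e/c.
h_min = e/c = 0.760/1.159 = 0.6557.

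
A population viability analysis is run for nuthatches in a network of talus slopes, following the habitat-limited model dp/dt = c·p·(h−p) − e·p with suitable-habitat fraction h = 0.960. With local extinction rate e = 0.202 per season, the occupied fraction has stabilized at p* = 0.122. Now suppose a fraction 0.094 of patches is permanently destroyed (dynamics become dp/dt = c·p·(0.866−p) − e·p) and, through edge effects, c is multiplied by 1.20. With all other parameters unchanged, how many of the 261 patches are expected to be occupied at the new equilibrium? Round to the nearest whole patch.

44

Balance c(h−p*) = e gives c = e/(0.96 − 0.12200) = 0.202/0.83800 = 0.24105.
New p* = 0.866 − e/c = 0.866 − 0.20200/0.28926 = 0.16767.
Expected occupied = 261 × 0.16767 = 43.76 ≈ 44.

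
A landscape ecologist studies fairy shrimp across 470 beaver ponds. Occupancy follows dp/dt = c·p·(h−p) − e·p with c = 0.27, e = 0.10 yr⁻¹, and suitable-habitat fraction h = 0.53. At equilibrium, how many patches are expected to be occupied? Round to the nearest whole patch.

p* = h − e/c = 0.53 − 0.3704 = 0.1596.
Expected occupied patches = N × p* = 470 × 0.1596 = 75.03 ≈ 75.

75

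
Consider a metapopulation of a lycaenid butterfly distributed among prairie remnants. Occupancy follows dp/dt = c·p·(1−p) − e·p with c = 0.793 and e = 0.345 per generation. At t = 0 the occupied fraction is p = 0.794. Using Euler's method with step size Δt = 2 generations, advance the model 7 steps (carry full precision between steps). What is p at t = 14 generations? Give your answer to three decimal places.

Update rule: p ← p + [c·p·(1−p) − e·p]·Δt with Δt = 2.
  1  |  dp/dt·Δt = -0.288447  |  p_1 = 0.505553
  2  |  dp/dt·Δt = +0.047620  |  p_2 = 0.553172
  3  |  dp/dt·Δt = +0.010327  |  p_3 = 0.563499
  4  |  dp/dt·Δt = +0.001290  |  p_4 = 0.564790
  5  |  dp/dt·Δt = +0.000137  |  p_5 = 0.564927
  6  |  dp/dt·Δt = +0.000014  |  p_6 = 0.564942
  7  |  dp/dt·Δt = +0.000001  |  p_7 = 0.564943

0.565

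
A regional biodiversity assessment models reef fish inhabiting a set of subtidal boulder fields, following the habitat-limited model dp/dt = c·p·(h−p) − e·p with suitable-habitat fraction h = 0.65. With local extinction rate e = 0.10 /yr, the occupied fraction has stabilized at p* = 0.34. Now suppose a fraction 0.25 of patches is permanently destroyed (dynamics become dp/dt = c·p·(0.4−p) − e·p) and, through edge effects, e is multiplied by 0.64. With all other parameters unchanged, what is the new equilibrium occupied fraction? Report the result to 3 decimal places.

0.202

Balance c(h−p*) = e gives c = e/(0.65 − 0.34000) = 0.10/0.31000 = 0.32258.
New p* = 0.4 − e/c = 0.4 − 0.06400/0.32258 = 0.20160.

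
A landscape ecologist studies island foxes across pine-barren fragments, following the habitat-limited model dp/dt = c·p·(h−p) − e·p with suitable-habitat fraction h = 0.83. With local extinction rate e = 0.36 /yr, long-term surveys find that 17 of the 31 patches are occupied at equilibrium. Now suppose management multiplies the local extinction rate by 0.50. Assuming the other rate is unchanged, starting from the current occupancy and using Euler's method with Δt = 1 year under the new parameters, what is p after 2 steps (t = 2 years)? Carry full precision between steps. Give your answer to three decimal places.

0.682

Observed p* = 17/31 = 0.54839.
Balance c(h−p*) = e gives c = e/(0.83 − 0.54839) = 0.36/0.28161 = 1.27835.
Starting from p₀ = 0.54839; update p ← p + (dp/dt)·Δt with the new parameters.
p: 0.54839 → 0.64710  (Δp = +0.09871)
p: 0.64710 → 0.68192  (Δp = +0.03482)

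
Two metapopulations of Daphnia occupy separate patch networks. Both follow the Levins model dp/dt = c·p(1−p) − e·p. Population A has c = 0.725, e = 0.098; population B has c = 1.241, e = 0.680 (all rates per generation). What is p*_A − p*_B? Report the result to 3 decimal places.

0.413

A: p*_A = 1 − 0.098/0.725 = 0.8648.
B: p*_B = 1 − 0.680/1.241 = 0.4521.
p*_A − p*_B = 0.8648 − 0.4521 = 0.4128.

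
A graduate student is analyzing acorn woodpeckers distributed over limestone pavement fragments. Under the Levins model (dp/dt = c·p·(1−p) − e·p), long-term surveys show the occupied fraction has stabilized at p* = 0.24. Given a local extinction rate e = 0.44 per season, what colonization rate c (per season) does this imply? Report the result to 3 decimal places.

At equilibrium c(1−p*) = e, so c = e/(1−p*).
c = 0.44/(1 − 0.24) = 0.44/0.7600 = 0.5789.

0.579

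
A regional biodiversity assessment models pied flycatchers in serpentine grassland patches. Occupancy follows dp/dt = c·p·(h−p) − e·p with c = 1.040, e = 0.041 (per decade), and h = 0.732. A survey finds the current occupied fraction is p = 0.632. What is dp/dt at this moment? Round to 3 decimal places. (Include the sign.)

0.040

Colonization term: c·p·(h−p) = 1.040×0.632×0.1000 = 0.06573.
Extinction term: e·p = 0.02591.
dp/dt = 0.06573 − 0.02591 = 0.03982.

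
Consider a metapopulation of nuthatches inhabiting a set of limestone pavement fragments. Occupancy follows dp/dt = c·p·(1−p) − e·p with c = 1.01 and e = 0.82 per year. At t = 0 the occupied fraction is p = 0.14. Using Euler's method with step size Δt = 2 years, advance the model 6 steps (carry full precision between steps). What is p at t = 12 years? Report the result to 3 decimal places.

Update rule: p ← p + [c·p·(1−p) − e·p]·Δt with Δt = 2.
t = 2: p = 0.14000 + (+0.01361) = 0.15361
t = 4: p = 0.15361 + (+0.01071) = 0.16432
t = 6: p = 0.16432 + (+0.00790) = 0.17222
t = 8: p = 0.17222 + (+0.00553) = 0.17775
t = 10: p = 0.17775 + (+0.00372) = 0.18147
t = 12: p = 0.18147 + (+0.00244) = 0.18391

0.184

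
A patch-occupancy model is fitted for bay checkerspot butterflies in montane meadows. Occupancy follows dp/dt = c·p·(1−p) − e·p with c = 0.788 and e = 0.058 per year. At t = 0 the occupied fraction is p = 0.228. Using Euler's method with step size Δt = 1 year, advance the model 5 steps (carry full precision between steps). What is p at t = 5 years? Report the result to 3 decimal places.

Update rule: p ← p + [c·p·(1−p) − e·p]·Δt with Δt = 1.
step 1: Δp = +0.12548, p = 0.35348
step 2: Δp = +0.15958, p = 0.51306
step 3: Δp = +0.16711, p = 0.68017
step 4: Δp = +0.13197, p = 0.81214
step 5: Δp = +0.07312, p = 0.88526

0.885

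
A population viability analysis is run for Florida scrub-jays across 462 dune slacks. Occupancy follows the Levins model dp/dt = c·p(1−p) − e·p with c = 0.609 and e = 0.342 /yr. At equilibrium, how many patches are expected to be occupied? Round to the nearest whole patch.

203

p* = 1 − e/c = 1 − 0.342/0.609 = 0.4384.
Expected occupied patches = N × p* = 462 × 0.4384 = 202.55 ≈ 203.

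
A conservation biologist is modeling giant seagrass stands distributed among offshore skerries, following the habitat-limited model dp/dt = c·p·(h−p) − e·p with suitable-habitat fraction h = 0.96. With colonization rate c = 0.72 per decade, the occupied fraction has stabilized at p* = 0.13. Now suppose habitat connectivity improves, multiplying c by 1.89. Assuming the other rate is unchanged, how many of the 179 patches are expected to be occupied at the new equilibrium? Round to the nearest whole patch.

Balance c(h−p*) = e gives e = 0.72×(0.96 − 0.13000) = 0.59760.
New p* = 0.96 − e/c = 0.96 − 0.59760/1.36080 = 0.52085.
Expected occupied = 179 × 0.52085 = 93.23 ≈ 93.

93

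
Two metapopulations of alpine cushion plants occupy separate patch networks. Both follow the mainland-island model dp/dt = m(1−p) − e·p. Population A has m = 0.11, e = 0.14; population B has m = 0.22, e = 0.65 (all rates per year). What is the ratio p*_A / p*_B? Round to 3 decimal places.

A: p*_A = m/(m+e) = 0.11/0.2500 = 0.4400.
B: p*_B = 0.22/0.8700 = 0.2529.
p*_A / p*_B = 0.4400/0.2529 = 1.7400.

1.740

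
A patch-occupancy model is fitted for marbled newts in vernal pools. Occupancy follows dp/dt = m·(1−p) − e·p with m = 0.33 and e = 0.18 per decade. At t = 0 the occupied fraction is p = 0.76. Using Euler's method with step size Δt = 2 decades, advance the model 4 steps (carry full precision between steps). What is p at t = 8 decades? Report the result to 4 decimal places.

Update rule: p ← p + [m·(1−p) − e·p]·Δt with Δt = 2.
  1  |  dp/dt·Δt = -0.115200  |  p_1 = 0.644800
  2  |  dp/dt·Δt = +0.002304  |  p_2 = 0.647104
  3  |  dp/dt·Δt = -0.000046  |  p_3 = 0.647058
  4  |  dp/dt·Δt = +0.000001  |  p_4 = 0.647059

0.6471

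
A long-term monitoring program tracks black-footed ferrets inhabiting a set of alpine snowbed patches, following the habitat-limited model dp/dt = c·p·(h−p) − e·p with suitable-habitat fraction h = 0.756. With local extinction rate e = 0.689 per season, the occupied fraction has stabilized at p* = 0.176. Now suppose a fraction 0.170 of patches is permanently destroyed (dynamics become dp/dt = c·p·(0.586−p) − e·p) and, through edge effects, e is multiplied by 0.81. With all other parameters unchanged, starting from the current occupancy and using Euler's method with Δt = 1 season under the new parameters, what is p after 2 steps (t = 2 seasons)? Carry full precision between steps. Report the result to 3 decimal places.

0.154

Balance c(h−p*) = e gives c = e/(0.756 − 0.17600) = 0.689/0.58000 = 1.18793.
Starting from p₀ = 0.17600; update p ← p + (dp/dt)·Δt with the new parameters.
t = 1: p = 0.17600 + (-0.01250) = 0.16350
t = 2: p = 0.16350 + (-0.00919) = 0.15431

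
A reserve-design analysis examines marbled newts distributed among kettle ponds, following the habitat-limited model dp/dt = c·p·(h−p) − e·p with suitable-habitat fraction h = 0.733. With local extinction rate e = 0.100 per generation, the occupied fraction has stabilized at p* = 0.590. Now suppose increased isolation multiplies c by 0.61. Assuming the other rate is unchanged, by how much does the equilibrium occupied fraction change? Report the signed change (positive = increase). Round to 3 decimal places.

-0.091

Balance c(h−p*) = e gives c = e/(0.733 − 0.59000) = 0.100/0.14300 = 0.69930.
New p* = 0.733 − e/c = 0.733 − 0.10000/0.42657 = 0.49857.
Δp* = 0.49857 − 0.59000 = -0.09143.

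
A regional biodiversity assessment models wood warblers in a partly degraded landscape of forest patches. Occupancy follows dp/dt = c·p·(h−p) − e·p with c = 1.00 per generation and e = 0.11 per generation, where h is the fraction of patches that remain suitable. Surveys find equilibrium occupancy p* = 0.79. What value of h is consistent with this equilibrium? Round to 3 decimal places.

0.900

At equilibrium c(h−p*) = e, so h = p* + e/c.
h = 0.79 + 0.11/1.00 = 0.79 + 0.1100 = 0.9000.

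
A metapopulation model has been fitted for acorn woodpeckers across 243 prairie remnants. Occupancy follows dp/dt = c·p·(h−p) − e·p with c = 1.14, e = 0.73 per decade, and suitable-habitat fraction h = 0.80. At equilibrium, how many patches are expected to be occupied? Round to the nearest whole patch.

p* = h − e/c = 0.80 − 0.6404 = 0.1596.
Expected occupied patches = N × p* = 243 × 0.1596 = 38.79 ≈ 39.

39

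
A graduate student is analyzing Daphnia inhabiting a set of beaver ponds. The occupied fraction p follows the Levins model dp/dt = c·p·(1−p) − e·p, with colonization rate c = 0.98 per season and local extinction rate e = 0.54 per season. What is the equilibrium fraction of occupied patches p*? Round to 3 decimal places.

0.449

At equilibrium, colonization balances extinction: c·p*·(1−p*) = e·p*.
So p* = 1 − e/c = 1 − 0.54/0.98 = 1 − 0.5510 = 0.4490.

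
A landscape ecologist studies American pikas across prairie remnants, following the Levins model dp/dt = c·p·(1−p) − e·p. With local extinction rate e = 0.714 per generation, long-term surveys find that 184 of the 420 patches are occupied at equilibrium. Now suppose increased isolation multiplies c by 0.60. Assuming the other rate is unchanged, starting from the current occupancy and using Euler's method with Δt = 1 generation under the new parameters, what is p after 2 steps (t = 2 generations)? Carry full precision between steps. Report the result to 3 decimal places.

Observed p* = 184/420 = 0.43810.
Balance c(1−p*) = e gives c = e/(1 − 0.43810) = 0.714/0.56190 = 1.27068.
Starting from p₀ = 0.43810; update p ← p + (dp/dt)·Δt with the new parameters.
t = 1: p = 0.43810 + (-0.12512) = 0.31298
t = 2: p = 0.31298 + (-0.05953) = 0.25344

0.253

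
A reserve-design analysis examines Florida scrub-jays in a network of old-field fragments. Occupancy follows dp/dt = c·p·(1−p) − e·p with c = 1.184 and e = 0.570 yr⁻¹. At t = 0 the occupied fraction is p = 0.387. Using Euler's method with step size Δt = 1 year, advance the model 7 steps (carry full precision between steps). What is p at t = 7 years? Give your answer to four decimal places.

Update rule: p ← p + [c·p·(1−p) − e·p]·Δt with Δt = 1.
step 1: Δp = +0.06029, p = 0.44729
step 2: Δp = +0.03775, p = 0.48505
step 3: Δp = +0.01926, p = 0.50430
step 4: Δp = +0.00852, p = 0.51283
step 5: Δp = +0.00349, p = 0.51632
step 6: Δp = +0.00138, p = 0.51770
step 7: Δp = +0.00054, p = 0.51824

0.5182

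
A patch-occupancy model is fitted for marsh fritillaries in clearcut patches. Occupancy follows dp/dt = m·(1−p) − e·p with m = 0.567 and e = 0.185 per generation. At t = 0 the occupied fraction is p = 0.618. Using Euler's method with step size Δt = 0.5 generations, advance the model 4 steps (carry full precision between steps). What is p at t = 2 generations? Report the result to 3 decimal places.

0.733

Update rule: p ← p + [m·(1−p) − e·p]·Δt with Δt = 0.5.
  1  |  dp/dt·Δt = +0.051132  |  p_1 = 0.669132
  2  |  dp/dt·Δt = +0.031906  |  p_2 = 0.701038
  3  |  dp/dt·Δt = +0.019910  |  p_3 = 0.720948
  4  |  dp/dt·Δt = +0.012424  |  p_4 = 0.733372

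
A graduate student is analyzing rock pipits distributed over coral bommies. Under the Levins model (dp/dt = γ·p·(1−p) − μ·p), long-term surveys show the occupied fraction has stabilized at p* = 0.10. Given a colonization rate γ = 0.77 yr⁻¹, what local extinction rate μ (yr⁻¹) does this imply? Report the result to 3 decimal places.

At equilibrium γ(1−p*) = μ.
μ = 0.77 × (1 − 0.10) = 0.77 × 0.9000 = 0.6930.

0.693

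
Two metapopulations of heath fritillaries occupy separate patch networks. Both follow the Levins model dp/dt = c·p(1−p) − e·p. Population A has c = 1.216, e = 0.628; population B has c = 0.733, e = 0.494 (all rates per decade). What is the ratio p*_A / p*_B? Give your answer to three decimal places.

1.483

A: p*_A = 1 − 0.628/1.216 = 0.4836.
B: p*_B = 1 − 0.494/0.733 = 0.3261.
p*_A / p*_B = 0.4836/0.3261 = 1.4830.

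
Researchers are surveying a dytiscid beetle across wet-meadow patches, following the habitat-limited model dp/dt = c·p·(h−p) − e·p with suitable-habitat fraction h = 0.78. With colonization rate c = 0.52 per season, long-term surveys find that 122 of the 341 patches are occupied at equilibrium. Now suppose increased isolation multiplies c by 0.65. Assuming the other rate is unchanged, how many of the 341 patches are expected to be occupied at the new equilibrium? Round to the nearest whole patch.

Observed p* = 122/341 = 0.35777.
Balance c(h−p*) = e gives e = 0.52×(0.78 − 0.35777) = 0.21956.
New p* = 0.78 − e/c = 0.78 − 0.21956/0.33800 = 0.13041.
Expected occupied = 341 × 0.13041 = 44.47 ≈ 44.

44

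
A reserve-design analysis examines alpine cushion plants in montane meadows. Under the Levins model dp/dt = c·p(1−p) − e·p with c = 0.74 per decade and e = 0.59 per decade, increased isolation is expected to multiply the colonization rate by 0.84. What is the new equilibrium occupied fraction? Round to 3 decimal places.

0.051

Before: p* = 1 − 0.59/0.74 = 0.2027.
After the change, c = 0.6216, e = 0.59, so p* = 1 − 0.59/0.6216 = 0.0508.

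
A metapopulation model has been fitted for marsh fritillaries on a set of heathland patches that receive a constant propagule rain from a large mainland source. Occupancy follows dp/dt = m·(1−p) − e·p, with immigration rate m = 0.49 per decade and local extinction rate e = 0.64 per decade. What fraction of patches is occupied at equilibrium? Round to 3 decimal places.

At equilibrium the propagule rain into empty patches balances local extinction: m(1−p*) = e·p*.
p* = m/(m+e) = 0.49/(0.49+0.64) = 0.49/1.1300 = 0.4336.

0.434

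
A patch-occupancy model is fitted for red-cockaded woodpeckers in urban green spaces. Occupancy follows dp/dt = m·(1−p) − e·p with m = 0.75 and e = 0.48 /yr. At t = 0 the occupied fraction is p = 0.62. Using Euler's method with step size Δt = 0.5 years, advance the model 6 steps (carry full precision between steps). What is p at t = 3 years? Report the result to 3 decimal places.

0.610

Update rule: p ← p + [m·(1−p) − e·p]·Δt with Δt = 0.5.
t = 0.5: p = 0.62000 + (-0.00630) = 0.61370
t = 1: p = 0.61370 + (-0.00243) = 0.61127
t = 1.5: p = 0.61127 + (-0.00093) = 0.61034
t = 2: p = 0.61034 + (-0.00036) = 0.60998
t = 2.5: p = 0.60998 + (-0.00014) = 0.60984
t = 3: p = 0.60984 + (-0.00005) = 0.60979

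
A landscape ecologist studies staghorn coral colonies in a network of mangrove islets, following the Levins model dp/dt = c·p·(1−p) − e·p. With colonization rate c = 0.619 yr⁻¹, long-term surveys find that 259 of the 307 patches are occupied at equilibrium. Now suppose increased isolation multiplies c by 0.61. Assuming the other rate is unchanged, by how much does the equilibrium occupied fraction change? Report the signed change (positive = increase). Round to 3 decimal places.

-0.100

Observed p* = 259/307 = 0.84365.
Balance c(1−p*) = e gives e = 0.619×(1 − 0.84365) = 0.09678.
New p* = 1 − e/c = 1 − 0.09678/0.37759 = 0.74369.
Δp* = 0.74369 − 0.84365 = -0.09996.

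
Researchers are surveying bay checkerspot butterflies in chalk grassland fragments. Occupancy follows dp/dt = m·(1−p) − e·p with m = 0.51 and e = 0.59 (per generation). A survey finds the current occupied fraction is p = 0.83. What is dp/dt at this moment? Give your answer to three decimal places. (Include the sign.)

Colonization term: m·(1−p) = 0.51×0.1700 = 0.08670.
Extinction term: e·p = 0.48970.
dp/dt = 0.08670 − 0.48970 = -0.40300.

-0.403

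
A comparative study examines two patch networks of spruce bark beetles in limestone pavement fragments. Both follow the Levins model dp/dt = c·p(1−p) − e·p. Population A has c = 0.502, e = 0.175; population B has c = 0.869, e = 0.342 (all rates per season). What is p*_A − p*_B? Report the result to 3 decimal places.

A: p*_A = 1 − 0.175/0.502 = 0.6514.
B: p*_B = 1 − 0.342/0.869 = 0.6064.
p*_A − p*_B = 0.6514 − 0.6064 = 0.0450.

0.045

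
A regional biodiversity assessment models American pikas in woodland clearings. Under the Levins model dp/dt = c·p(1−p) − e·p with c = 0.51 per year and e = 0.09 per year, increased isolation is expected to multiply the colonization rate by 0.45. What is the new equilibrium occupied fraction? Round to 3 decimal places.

0.608

Before: p* = 1 − 0.09/0.51 = 0.8235.
After the change, c = 0.2295, e = 0.09, so p* = 1 − 0.09/0.2295 = 0.6078.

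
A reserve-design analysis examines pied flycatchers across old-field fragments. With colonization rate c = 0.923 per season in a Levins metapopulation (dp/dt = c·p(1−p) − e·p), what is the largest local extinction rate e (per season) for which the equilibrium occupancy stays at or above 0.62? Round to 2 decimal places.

1 − e/c ≥ 0.62 ⇒ e ≤ c(1 − 0.62) = 0.923 × 0.3800.
e_max = 0.3507.

0.35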